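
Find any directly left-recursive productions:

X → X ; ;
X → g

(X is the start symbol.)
X → X ; ;: LEFT RECURSIVE (starts with X)
X → g: starts with g

The grammar has direct left recursion on: X.

Answer: Yes, X is left-recursive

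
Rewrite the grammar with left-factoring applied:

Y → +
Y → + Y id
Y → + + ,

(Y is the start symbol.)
Y → + Y'
Y' → ε
Y' → Y id
Y' → + ,

Left-factoring transforms A → αβ₁ | αβ₂ into A → αA' and A' → β₁ | β₂
(α is the longest common prefix among the alternatives). Repeat until
no nonterminal has two alternatives with a common prefix.

Round 1: Y has alternatives sharing prefix '+'. Introduce Y': Y → + Y'
  Add: Y' → ε
  Add: Y' → Y id
  Add: Y' → + ,

No remaining common prefixes — done.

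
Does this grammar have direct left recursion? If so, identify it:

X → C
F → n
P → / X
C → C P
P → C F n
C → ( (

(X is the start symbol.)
Yes, C is left-recursive

Direct left recursion occurs when N → N α for some non-terminal N (the right-hand side begins with the left-hand side itself).

X → C: starts with C
F → n: starts with n
P → / X: starts with '/'
C → C P: LEFT RECURSIVE (starts with C)
P → C F n: starts with C
C → ( (: starts with '('

The grammar has direct left recursion on: C.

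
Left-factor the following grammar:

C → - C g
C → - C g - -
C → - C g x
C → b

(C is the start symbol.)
Left-factoring transforms A → αβ₁ | αβ₂ into A → αA' and A' → β₁ | β₂
(α is the longest common prefix among the alternatives). Repeat until
no nonterminal has two alternatives with a common prefix.

Round 1: C has alternatives sharing prefix '- C g'. Introduce C': C → - C g C'
  Add: C' → ε
  Add: C' → - -
  Add: C' → x

No remaining common prefixes — done.

Resulting grammar:
C → - C g C'
C' → ε
C' → - -
C' → x
C → b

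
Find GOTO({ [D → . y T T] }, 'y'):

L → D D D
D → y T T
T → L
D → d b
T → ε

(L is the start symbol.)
{ [D → . d b], [D → . y T T], [D → y . T T], [L → . D D D], [T → . L], [T → .] }

GOTO(I, 'y') = CLOSURE({ [A → αX.β] : [A → α.Xβ] ∈ I, X = 'y' })

Items with dot before 'y', with the dot advanced:
  [D → . y T T] → [D → y . T T]
Closure of the advanced items:
  [D → y . T T] has the dot before T: add [T → . L], [T → .]
  [T → . L] has the dot before L: add [L → . D D D]
  [L → . D D D] has the dot before D: add [D → . y T T], [D → . d b]

GOTO = { [D → . d b], [D → . y T T], [D → y . T T], [L → . D D D], [T → . L], [T → .] }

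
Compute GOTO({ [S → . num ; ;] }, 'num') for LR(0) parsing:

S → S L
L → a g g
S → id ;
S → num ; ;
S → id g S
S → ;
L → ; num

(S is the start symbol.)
GOTO(I, 'num') = CLOSURE({ [A → αX.β] : [A → α.Xβ] ∈ I, X = 'num' })

Items with dot before 'num', with the dot advanced:
  [S → . num ; ;] → [S → num . ; ;]
Closure adds nothing (no advanced item has the dot before a non-terminal).

GOTO = { [S → num . ; ;] }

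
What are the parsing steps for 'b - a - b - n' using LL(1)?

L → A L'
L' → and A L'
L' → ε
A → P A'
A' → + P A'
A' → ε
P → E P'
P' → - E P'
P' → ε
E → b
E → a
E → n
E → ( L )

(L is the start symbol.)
LL(1) parsing maintains a stack (initially the start symbol over $) and the input. At each step: if the stack top is a terminal, match it against the current input token; if it is a non-terminal N, replace it with the RHS of M[N, lookahead] (the unique production whose predict set contains the lookahead).

Stack is shown with the top on the left.

Stack           Input            Action
---------------------------------------
L $             b - a - b - n $  output L → A L'
A L' $          b - a - b - n $  output A → P A'
P A' L' $       b - a - b - n $  output P → E P'
E P' A' L' $    b - a - b - n $  output E → b
b P' A' L' $    b - a - b - n $  match 'b'
P' A' L' $      - a - b - n $    output P' → - E P'
- E P' A' L' $  - a - b - n $    match '-'
E P' A' L' $    a - b - n $      output E → a
a P' A' L' $    a - b - n $      match 'a'
P' A' L' $      - b - n $        output P' → - E P'
- E P' A' L' $  - b - n $        match '-'
E P' A' L' $    b - n $          output E → b
b P' A' L' $    b - n $          match 'b'
P' A' L' $      - n $            output P' → - E P'
- E P' A' L' $  - n $            match '-'
E P' A' L' $    n $              output E → n
n P' A' L' $    n $              match 'n'
P' A' L' $      $                output P' → ε
A' L' $         $                output A' → ε
L' $            $                output L' → ε
$               $                accept

The string is accepted.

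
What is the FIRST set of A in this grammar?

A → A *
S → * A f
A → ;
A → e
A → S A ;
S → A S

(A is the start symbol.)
{ '*', ';', 'e' }

To compute FIRST(A), examine every production with A on the left-hand side, reading each right-hand side left to right until a non-nullable symbol is reached.

FIRST sets of the other non-terminals involved (by the same procedure, iterated to a fixed point):
  FIRST(S) = { '*', ';', 'e' }

From A → A *:
  - A is the symbol being defined: contributes nothing new
    A is not nullable, so stop
From A → ;:
  - ';' is a terminal: add ';' and stop
From A → e:
  - e is a terminal: add 'e' and stop
From A → S A ;:
  - S is a non-terminal: add FIRST(S) \ {ε} = { '*', ';', 'e' }
    S is not nullable, so stop

Collecting: FIRST(A) = { '*', ';', 'e' }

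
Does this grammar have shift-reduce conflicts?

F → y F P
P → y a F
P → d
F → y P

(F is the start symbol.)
No shift-reduce conflicts

A shift-reduce conflict occurs when an LR(0) state has both:
  - a complete (reduce) item [A → α .] (dot at the end), and
  - a shift item [B → β . c γ] (dot before a terminal).

Augment with F' → F and build the canonical LR(0) collection (I0 = CLOSURE({[F' → . F]}), then GOTO on every symbol after a dot until no new states appear). It has 11 states:
  I0: { [F → . y F P], [F → . y P], [F' → . F] }  — shift
  I1: { [F' → F .] }  — accept
  I2: { [F → . y F P], [F → . y P], [F → y . F P], [F → y . P], [P → . d], [P → . y a F] }  — shift
  I3: { [F → y F . P], [P → . d], [P → . y a F] }  — shift
  I4: { [F → y P .] }  — reduce
  I5: { [P → d .] }  — reduce
  I6: { [F → . y F P], [F → . y P], [F → y . F P], [F → y . P], [P → . d], [P → . y a F], [P → y . a F] }  — shift
  I7: { [F → . y F P], [F → . y P], [P → y a . F] }  — shift
  I8: { [P → y a F .] }  — reduce
  I9: { [F → y F P .] }  — reduce
  I10: { [P → y . a F] }  — shift

No state contains both a complete item and a shift item.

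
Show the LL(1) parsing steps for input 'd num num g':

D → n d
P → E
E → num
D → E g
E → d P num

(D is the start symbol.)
Stack is shown with the top on the left.

Stack        Input          Action
----------------------------------
D $          d num num g $  output D → E g
E g $        d num num g $  output E → d P num
d P num g $  d num num g $  match 'd'
P num g $    num num g $    output P → E
E num g $    num num g $    output E → num
num num g $  num num g $    match 'num'
num g $      num g $        match 'num'
g $          g $            match 'g'
$            $              accept

The string is accepted.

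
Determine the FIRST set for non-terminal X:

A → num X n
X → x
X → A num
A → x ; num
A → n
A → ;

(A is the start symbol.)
{ ';', 'n', 'num', 'x' }

To compute FIRST(X), examine every production with X on the left-hand side, reading each right-hand side left to right until a non-nullable symbol is reached.

FIRST sets of the other non-terminals involved (by the same procedure, iterated to a fixed point):
  FIRST(A) = { ';', 'n', 'num', 'x' }

From X → x:
  - x is a terminal: add 'x' and stop
From X → A num:
  - A is a non-terminal: add FIRST(A) \ {ε} = { ';', 'n', 'num', 'x' }
    A is not nullable, so stop

Collecting: FIRST(X) = { ';', 'n', 'num', 'x' }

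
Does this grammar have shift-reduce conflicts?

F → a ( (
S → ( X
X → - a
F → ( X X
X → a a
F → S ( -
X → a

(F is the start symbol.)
Augment with F' → F and build the canonical LR(0) collection (I0 = CLOSURE({[F' → . F]}), then GOTO on every symbol after a dot until no new states appear). It has 15 states:
  I0: { [F → . ( X X], [F → . S ( -], [F → . a ( (], [F' → . F], [S → . ( X] }  — shift
  I1: { [F → ( . X X], [S → ( . X], [X → . - a], [X → . a a], [X → . a] }  — shift
  I2: { [F' → F .] }  — accept
  I3: { [F → S . ( -] }  — shift
  I4: { [F → a . ( (] }  — shift
  I5: { [F → a ( . (] }  — shift
  I6: { [F → a ( ( .] }  — reduce
  I7: { [F → S ( . -] }  — shift
  I8: { [F → S ( - .] }  — reduce
  I9: { [X → - . a] }  — shift
  I10: { [F → ( X . X], [S → ( X .], [X → . - a], [X → . a a], [X → . a] }  — shift, reduce
  I11: { [X → a . a], [X → a .] }  — shift, reduce
  I12: { [X → a a .] }  — reduce
  I13: { [F → ( X X .] }  — reduce
  I14: { [X → - a .] }  — reduce

I10 contains reduce item [S → ( X .] and shift items [X → . - a], [X → . a], [X → . a a] — shift-reduce conflict.
I11 contains reduce item [X → a .] and shift item [X → a . a] — shift-reduce conflict.

Answer: Yes — I10: [S → ( X .] vs [X → . - a]; I11: [X → a .] vs [X → a . a]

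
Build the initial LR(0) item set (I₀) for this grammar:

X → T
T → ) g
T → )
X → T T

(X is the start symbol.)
First, augment the grammar with X' → X
I₀ = CLOSURE({ [X' → . X] }):
  [X' → . X] has the dot before X: add [X → . T], [X → . T T]
  [X → . T] has the dot before T: add [T → . ) g], [T → . )]
No further items can be added.

I₀ = { [T → . ) g], [T → . )], [X → . T T], [X → . T], [X' → . X] }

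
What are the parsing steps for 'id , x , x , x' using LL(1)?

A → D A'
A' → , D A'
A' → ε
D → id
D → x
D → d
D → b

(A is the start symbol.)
Stack is shown with the top on the left.

Stack     Input             Action
----------------------------------
A $       id , x , x , x $  output A → D A'
D A' $    id , x , x , x $  output D → id
id A' $   id , x , x , x $  match 'id'
A' $      , x , x , x $     output A' → , D A'
, D A' $  , x , x , x $     match ','
D A' $    x , x , x $       output D → x
x A' $    x , x , x $       match 'x'
A' $      , x , x $         output A' → , D A'
, D A' $  , x , x $         match ','
D A' $    x , x $           output D → x
x A' $    x , x $           match 'x'
A' $      , x $             output A' → , D A'
, D A' $  , x $             match ','
D A' $    x $               output D → x
x A' $    x $               match 'x'
A' $      $                 output A' → ε
$         $                 accept

The string is accepted.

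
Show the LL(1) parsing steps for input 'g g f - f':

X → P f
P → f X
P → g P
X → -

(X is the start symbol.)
LL(1) parsing maintains a stack (initially the start symbol over $) and the input. At each step: if the stack top is a terminal, match it against the current input token; if it is a non-terminal N, replace it with the RHS of M[N, lookahead] (the unique production whose predict set contains the lookahead).

Stack is shown with the top on the left.

Stack    Input        Action
----------------------------
X $      g g f - f $  output X → P f
P f $    g g f - f $  output P → g P
g P f $  g g f - f $  match 'g'
P f $    g f - f $    output P → g P
g P f $  g f - f $    match 'g'
P f $    f - f $      output P → f X
f X f $  f - f $      match 'f'
X f $    - f $        output X → -
- f $    - f $        match '-'
f $      f $          match 'f'
$        $            accept

The string is accepted.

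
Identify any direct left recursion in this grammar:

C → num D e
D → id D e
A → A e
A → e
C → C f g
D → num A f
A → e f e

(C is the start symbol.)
Direct left recursion occurs when N → N α for some non-terminal N (the right-hand side begins with the left-hand side itself).

C → num D e: starts with num
D → id D e: starts with id
A → A e: LEFT RECURSIVE (starts with A)
A → e: starts with e
C → C f g: LEFT RECURSIVE (starts with C)
D → num A f: starts with num
A → e f e: starts with e

The grammar has direct left recursion on: A, C.

Answer: Yes, A, C are left-recursive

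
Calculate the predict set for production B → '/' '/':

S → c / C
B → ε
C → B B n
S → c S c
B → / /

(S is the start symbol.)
PREDICT(B → '/' '/') = (FIRST(RHS) \ {ε}) ∪ (FOLLOW(B) if ε ∈ FIRST(RHS), i.e. RHS ⇒* ε)
FIRST('/' '/') = { '/' }
ε ∉ FIRST('/' '/'), so FOLLOW(B) is not added.
PREDICT(B → '/' '/') = { '/' }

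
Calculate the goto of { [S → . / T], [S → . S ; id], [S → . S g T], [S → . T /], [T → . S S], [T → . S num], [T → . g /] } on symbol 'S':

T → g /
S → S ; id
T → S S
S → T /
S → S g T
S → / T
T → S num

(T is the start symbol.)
GOTO(I, 'S') = CLOSURE({ [A → αX.β] : [A → α.Xβ] ∈ I, X = 'S' })

Items with dot before 'S', with the dot advanced:
  [S → . S ; id] → [S → S . ; id]
  [S → . S g T] → [S → S . g T]
  [T → . S S] → [T → S . S]
  [T → . S num] → [T → S . num]
Closure of the advanced items:
  [T → S . S] has the dot before S: add [S → . S ; id], [S → . T /], [S → . S g T], [S → . / T]
  [S → . T /] has the dot before T: add [T → . g /], [T → . S S], [T → . S num]

GOTO = { [S → . / T], [S → . S ; id], [S → . S g T], [S → . T /], [S → S . ; id], [S → S . g T], [T → . S S], [T → . S num], [T → . g /], [T → S . S], [T → S . num] }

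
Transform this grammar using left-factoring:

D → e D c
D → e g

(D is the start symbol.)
D → e D'
D' → D c
D' → g

Left-factoring transforms A → αβ₁ | αβ₂ into A → αA' and A' → β₁ | β₂
(α is the longest common prefix among the alternatives). Repeat until
no nonterminal has two alternatives with a common prefix.

Round 1: D has alternatives sharing prefix 'e'. Introduce D': D → e D'
  Add: D' → D c
  Add: D' → g

No remaining common prefixes — done.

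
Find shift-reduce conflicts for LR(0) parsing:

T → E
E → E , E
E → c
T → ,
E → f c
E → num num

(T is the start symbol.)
Augment with T' → T and build the canonical LR(0) collection (I0 = CLOSURE({[T' → . T]}), then GOTO on every symbol after a dot until no new states appear). It has 11 states:
  I0: { [E → . E , E], [E → . c], [E → . f c], [E → . num num], [T → . ,], [T → . E], [T' → . T] }  — shift
  I1: { [T → , .] }  — reduce
  I2: { [E → E . , E], [T → E .] }  — shift, reduce
  I3: { [T' → T .] }  — accept
  I4: { [E → c .] }  — reduce
  I5: { [E → f . c] }  — shift
  I6: { [E → num . num] }  — shift
  I7: { [E → num num .] }  — reduce
  I8: { [E → f c .] }  — reduce
  I9: { [E → . E , E], [E → . c], [E → . f c], [E → . num num], [E → E , . E] }  — shift
  I10: { [E → E , E .], [E → E . , E] }  — shift, reduce

I2 contains reduce item [T → E .] and shift item [E → E . , E] — shift-reduce conflict.
I10 contains reduce item [E → E , E .] and shift item [E → E . , E] — shift-reduce conflict.

Answer: Yes — I2: [T → E .] vs [E → E . , E]; I10: [E → E , E .] vs [E → E . , E]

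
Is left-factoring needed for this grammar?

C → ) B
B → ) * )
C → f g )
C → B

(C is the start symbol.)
No, left-factoring is not needed

Left-factoring is needed when two productions for the same non-terminal
share a common prefix on the right-hand side.

Productions for C:
  C → ) B
  C → f g )
  C → B

No common prefixes found.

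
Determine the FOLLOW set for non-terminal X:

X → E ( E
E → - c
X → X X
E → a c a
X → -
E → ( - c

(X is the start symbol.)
To compute FOLLOW(X), find every occurrence of X on a right-hand side N → α X β: add FIRST(β) \ {ε}, and if β is empty or nullable also add FOLLOW(N). Iterate to a fixed point.

X is the start symbol, so $ ∈ FOLLOW(X).
In X → X X: X is followed by X, add FIRST(X) \ {ε} = { '(', '-', 'a' }
In X → X X: X is at the end; this adds FOLLOW(X) to itself — nothing new

Taking the union: FOLLOW(X) = { $, '(', '-', 'a' }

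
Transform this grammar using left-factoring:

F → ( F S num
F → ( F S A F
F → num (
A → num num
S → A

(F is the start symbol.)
Left-factoring transforms A → αβ₁ | αβ₂ into A → αA' and A' → β₁ | β₂
(α is the longest common prefix among the alternatives). Repeat until
no nonterminal has two alternatives with a common prefix.

Round 1: F has alternatives sharing prefix '( F S'. Introduce F': F → ( F S F'
  Add: F' → num
  Add: F' → A F

No remaining common prefixes — done.

Resulting grammar:
F → ( F S F'
F' → num
F' → A F
F → num (
A → num num
S → A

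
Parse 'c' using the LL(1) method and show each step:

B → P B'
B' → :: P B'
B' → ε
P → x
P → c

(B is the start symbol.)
LL(1) parsing maintains a stack (initially the start symbol over $) and the input. At each step: if the stack top is a terminal, match it against the current input token; if it is a non-terminal N, replace it with the RHS of M[N, lookahead] (the unique production whose predict set contains the lookahead).

Stack is shown with the top on the left.

Stack   Input  Action
---------------------
B $     c $    output B → P B'
P B' $  c $    output P → c
c B' $  c $    match 'c'
B' $    $      output B' → ε
$       $      accept

The string is accepted.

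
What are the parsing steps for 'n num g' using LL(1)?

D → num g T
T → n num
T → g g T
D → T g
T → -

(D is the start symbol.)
LL(1) parsing maintains a stack (initially the start symbol over $) and the input. At each step: if the stack top is a terminal, match it against the current input token; if it is a non-terminal N, replace it with the RHS of M[N, lookahead] (the unique production whose predict set contains the lookahead).

Stack is shown with the top on the left.

Stack      Input      Action
----------------------------
D $        n num g $  output D → T g
T g $      n num g $  output T → n num
n num g $  n num g $  match 'n'
num g $    num g $    match 'num'
g $        g $        match 'g'
$          $          accept

The string is accepted.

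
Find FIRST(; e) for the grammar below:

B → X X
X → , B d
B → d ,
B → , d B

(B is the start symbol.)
{ ';' }

To compute FIRST(; e), process the symbols left to right:
Symbol ; is a terminal. Add ';' and stop.
FIRST(; e) = { ';' }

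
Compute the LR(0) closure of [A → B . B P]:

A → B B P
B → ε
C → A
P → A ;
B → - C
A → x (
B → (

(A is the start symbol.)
{ [A → B . B P], [B → . (], [B → . - C], [B → .] }

To compute CLOSURE, for each item [A → α.Bβ] where B is a non-terminal, add [B → .γ] for all productions B → γ; repeat for the newly added items until nothing changes.

Start with: [A → B . B P]
  [A → B . B P] has the dot before B: add [B → .], [B → . - C], [B → . (]
No further items can be added.

CLOSURE = { [A → B . B P], [B → . (], [B → . - C], [B → .] }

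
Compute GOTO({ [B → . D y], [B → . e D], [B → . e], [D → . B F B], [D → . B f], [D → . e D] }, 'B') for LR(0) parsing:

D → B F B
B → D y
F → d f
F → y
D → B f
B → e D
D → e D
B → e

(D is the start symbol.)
{ [D → B . F B], [D → B . f], [F → . d f], [F → . y] }

GOTO(I, 'B') = CLOSURE({ [A → αX.β] : [A → α.Xβ] ∈ I, X = 'B' })

Items with dot before 'B', with the dot advanced:
  [D → . B F B] → [D → B . F B]
  [D → . B f] → [D → B . f]
Closure of the advanced items:
  [D → B . F B] has the dot before F: add [F → . d f], [F → . y]

GOTO = { [D → B . F B], [D → B . f], [F → . d f], [F → . y] }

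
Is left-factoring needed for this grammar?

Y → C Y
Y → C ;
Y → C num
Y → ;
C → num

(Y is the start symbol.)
Left-factoring is needed when two productions for the same non-terminal
share a common prefix on the right-hand side.

Productions for Y:
  Y → C Y
  Y → C ;
  Y → C num
  Y → ;

Found common prefix 'C' in productions for Y

Answer: Yes, Y has productions with common prefix 'C'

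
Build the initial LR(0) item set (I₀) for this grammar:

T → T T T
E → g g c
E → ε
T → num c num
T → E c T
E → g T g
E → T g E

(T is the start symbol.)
{ [E → . T g E], [E → . g T g], [E → . g g c], [E → .], [T → . E c T], [T → . T T T], [T → . num c num], [T' → . T] }

First, augment the grammar with T' → T
I₀ = CLOSURE({ [T' → . T] }):
  [T' → . T] has the dot before T: add [T → . T T T], [T → . num c num], [T → . E c T]
  [T → . E c T] has the dot before E: add [E → . g g c], [E → .], [E → . g T g], [E → . T g E]
No further items can be added.

I₀ = { [E → . T g E], [E → . g T g], [E → . g g c], [E → .], [T → . E c T], [T → . T T T], [T → . num c num], [T' → . T] }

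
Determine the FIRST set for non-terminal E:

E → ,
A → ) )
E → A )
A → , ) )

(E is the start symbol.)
FIRST sets of the other non-terminals involved (by the same procedure, iterated to a fixed point):
  FIRST(A) = { ')', ',' }

From E → ,:
  - ',' is a terminal: add ',' and stop
From E → A ):
  - A is a non-terminal: add FIRST(A) \ {ε} = { ')', ',' }
    A is not nullable, so stop

Collecting: FIRST(E) = { ')', ',' }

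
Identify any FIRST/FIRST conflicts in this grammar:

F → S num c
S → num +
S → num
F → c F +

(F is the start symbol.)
A FIRST/FIRST conflict occurs when two productions N → α and N → β for the same non-terminal have FIRST(α) ∩ FIRST(β) ≠ ∅ (with ε ∈ FIRST of a nullable right-hand side, so two nullable alternatives also conflict).

FIRST sets of the non-terminals at (or reachable through a nullable prefix from) the front of some alternative:
  FIRST(S) = { 'num' }

Productions for F:
  F → S num c: FIRST = { 'num' }
  F → c F +: FIRST = { 'c' }
Productions for S:
  S → num +: FIRST = { 'num' }
  S → num: FIRST = { 'num' }

Conflict for S: S → num + and S → num
  Overlap: { 'num' }

Answer: Yes. S → num '+' / S → num on { 'num' }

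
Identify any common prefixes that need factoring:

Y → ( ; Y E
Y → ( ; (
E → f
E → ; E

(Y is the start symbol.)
Left-factoring is needed when two productions for the same non-terminal
share a common prefix on the right-hand side.

Productions for Y:
  Y → ( ; Y E
  Y → ( ; (
Productions for E:
  E → f
  E → ; E

Found common prefix '( ;' in productions for Y

Answer: Yes, Y has productions with common prefix '( ;'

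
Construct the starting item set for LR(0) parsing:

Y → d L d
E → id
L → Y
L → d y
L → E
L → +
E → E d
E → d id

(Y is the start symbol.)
First, augment the grammar with Y' → Y
I₀ = CLOSURE({ [Y' → . Y] }):
  [Y' → . Y] has the dot before Y: add [Y → . d L d]
No further items can be added.

I₀ = { [Y → . d L d], [Y' → . Y] }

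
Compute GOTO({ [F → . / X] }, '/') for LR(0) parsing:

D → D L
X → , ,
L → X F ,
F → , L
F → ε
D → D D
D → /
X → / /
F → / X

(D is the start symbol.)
GOTO(I, '/') = CLOSURE({ [A → αX.β] : [A → α.Xβ] ∈ I, X = '/' })

Items with dot before '/', with the dot advanced:
  [F → . / X] → [F → / . X]
Closure of the advanced items:
  [F → / . X] has the dot before X: add [X → . , ,], [X → . / /]

GOTO = { [F → / . X], [X → . , ,], [X → . / /] }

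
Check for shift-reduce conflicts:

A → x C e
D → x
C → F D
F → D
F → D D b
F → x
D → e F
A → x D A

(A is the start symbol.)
A shift-reduce conflict occurs when an LR(0) state has both:
  - a complete (reduce) item [A → α .] (dot at the end), and
  - a shift item [B → β . c γ] (dot before a terminal).

Augment with A' → A and build the canonical LR(0) collection (I0 = CLOSURE({[A' → . A]}), then GOTO on every symbol after a dot until no new states appear). It has 17 states:
  I0: { [A → . x C e], [A → . x D A], [A' → . A] }  — shift
  I1: { [A' → A .] }  — accept
  I2: { [A → x . C e], [A → x . D A], [C → . F D], [D → . e F], [D → . x], [F → . D D b], [F → . D], [F → . x] }  — shift
  I3: { [A → x C . e] }  — shift
  I4: { [A → . x C e], [A → . x D A], [A → x D . A], [D → . e F], [D → . x], [F → D . D b], [F → D .] }  — shift, reduce
  I5: { [C → F . D], [D → . e F], [D → . x] }  — shift
  I6: { [D → . e F], [D → . x], [D → e . F], [F → . D D b], [F → . D], [F → . x] }  — shift
  I7: { [D → x .], [F → x .] }  — 2 reduces
  I8: { [D → . e F], [D → . x], [F → D . D b], [F → D .] }  — shift, reduce
  I9: { [D → e F .] }  — reduce
  I10: { [F → D D . b] }  — shift
  I11: { [D → x .] }  — reduce
  I12: { [F → D D b .] }  — reduce
  I13: { [C → F D .] }  — reduce
  I14: { [A → x D A .] }  — reduce
  I15: { [A → x . C e], [A → x . D A], [C → . F D], [D → . e F], [D → . x], [D → x .], [F → . D D b], [F → . D], [F → . x] }  — shift, reduce
  I16: { [A → x C e .] }  — reduce

I4 contains reduce item [F → D .] and shift items [A → . x C e], [A → . x D A], [D → . e F], [D → . x] — shift-reduce conflict.
I8 contains reduce item [F → D .] and shift items [D → . e F], [D → . x] — shift-reduce conflict.
I15 contains reduce item [D → x .] and shift items [D → . e F], [D → . x], [F → . x] — shift-reduce conflict.

Answer: Yes — I4: [F → D .] vs [A → . x C e]; I8: [F → D .] vs [D → . e F]; I15: [D → x .] vs [D → . e F]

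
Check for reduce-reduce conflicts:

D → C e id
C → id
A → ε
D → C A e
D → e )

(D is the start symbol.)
No reduce-reduce conflicts

A reduce-reduce conflict occurs when an LR(0) state has two complete items [A → α .] and [B → β .] — both call for a reduction, and with no lookahead the parser cannot choose between them.

Augment with D' → D and build the canonical LR(0) collection (I0 = CLOSURE({[D' → . D]}), then GOTO on every symbol after a dot until no new states appear). It has 10 states:
  I0: { [C → . id], [D → . C A e], [D → . C e id], [D → . e )], [D' → . D] }  — shift
  I1: { [A → .], [D → C . A e], [D → C . e id] }  — shift, reduce
  I2: { [D' → D .] }  — accept
  I3: { [D → e . )] }  — shift
  I4: { [C → id .] }  — reduce
  I5: { [D → e ) .] }  — reduce
  I6: { [D → C A . e] }  — shift
  I7: { [D → C e . id] }  — shift
  I8: { [D → C e id .] }  — reduce
  I9: { [D → C A e .] }  — reduce

No state contains more than one complete item.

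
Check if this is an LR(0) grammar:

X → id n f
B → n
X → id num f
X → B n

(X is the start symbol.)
Augment with X' → X and build the canonical LR(0) collection (I0 = CLOSURE({[X' → . X]}), then GOTO on every symbol after a dot until no new states appear). It has 10 states:
  I0: { [B → . n], [X → . B n], [X → . id n f], [X → . id num f], [X' → . X] }  — shift
  I1: { [X → B . n] }  — shift
  I2: { [X' → X .] }  — accept
  I3: { [X → id . n f], [X → id . num f] }  — shift
  I4: { [B → n .] }  — reduce
  I5: { [X → id n . f] }  — shift
  I6: { [X → id num . f] }  — shift
  I7: { [X → id num f .] }  — reduce
  I8: { [X → id n f .] }  — reduce
  I9: { [X → B n .] }  — reduce

Every state is either a pure shift/goto state or contains exactly one complete item and nothing to shift — no conflicts. The grammar is LR(0).

Answer: Yes, the grammar is LR(0)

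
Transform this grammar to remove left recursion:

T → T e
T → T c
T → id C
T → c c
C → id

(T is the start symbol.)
T is directly left-recursive. The standard transformation for
  A → A α₁ | ... | A α_m | β₁ | ... | β_n
is
  A  → β₁ A' | ... | β_n A'
  A' → α₁ A' | ... | α_m A' | ε

T → id C becomes T → id C T'
T → c c becomes T → c c T'
T → T e becomes T' → e T'
T → T c becomes T' → c T'
Add T' → ε

Productions for other non-terminals are unchanged:
  C → id

Resulting grammar:
T → id C T'
T → c c T'
T' → e T'
T' → c T'
T' → ε
C → id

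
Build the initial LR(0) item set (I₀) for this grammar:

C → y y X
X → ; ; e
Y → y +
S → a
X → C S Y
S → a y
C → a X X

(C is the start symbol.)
First, augment the grammar with C' → C
I₀ = CLOSURE({ [C' → . C] }):
  [C' → . C] has the dot before C: add [C → . y y X], [C → . a X X]
No further items can be added.

I₀ = { [C → . a X X], [C → . y y X], [C' → . C] }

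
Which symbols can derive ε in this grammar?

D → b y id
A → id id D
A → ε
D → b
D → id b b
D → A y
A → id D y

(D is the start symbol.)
{ 'A' }

A non-terminal is nullable if it can derive ε (the empty string): either it has an ε-production, or it has a production whose right-hand side consists entirely of nullable non-terminals.

ε-productions: A → ε
So A is immediately nullable.
No further non-terminal can be added: every production for the remaining non-terminals contains a terminal or a non-nullable non-terminal.
Nullable = { 'A' }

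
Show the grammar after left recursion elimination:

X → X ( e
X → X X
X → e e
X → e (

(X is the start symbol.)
X is directly left-recursive. The standard transformation for
  A → A α₁ | ... | A α_m | β₁ | ... | β_n
is
  A  → β₁ A' | ... | β_n A'
  A' → α₁ A' | ... | α_m A' | ε

X → e e becomes X → e e X'
X → e ( becomes X → e ( X'
X → X ( e becomes X' → ( e X'
X → X X becomes X' → X X'
Add X' → ε

Resulting grammar:
X → e e X'
X → e ( X'
X' → ( e X'
X' → X X'
X' → ε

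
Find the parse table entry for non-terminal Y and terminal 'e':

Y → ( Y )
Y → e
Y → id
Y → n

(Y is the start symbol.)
Y → e

To find M[Y, 'e'], we find productions for Y where 'e' is in the predict set (PREDICT(N → α) = (FIRST(α) \ {ε}) ∪ (FOLLOW(N) if α ⇒* ε)).

Y → ( Y ): PREDICT = { '(' }
Y → e: PREDICT = { 'e' }
  'e' is in predict set, so this production goes in M[Y, 'e']
Y → id: PREDICT = { 'id' }
Y → n: PREDICT = { 'n' }

M[Y, 'e'] = Y → e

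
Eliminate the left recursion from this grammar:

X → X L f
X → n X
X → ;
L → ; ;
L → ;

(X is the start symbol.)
X is directly left-recursive. The standard transformation for
  A → A α₁ | ... | A α_m | β₁ | ... | β_n
is
  A  → β₁ A' | ... | β_n A'
  A' → α₁ A' | ... | α_m A' | ε

X → n X becomes X → n X X'
X → ; becomes X → ; X'
X → X L f becomes X' → L f X'
Add X' → ε

Productions for other non-terminals are unchanged:
  L → ; ;
  L → ;

Resulting grammar:
X → n X X'
X → ; X'
X' → L f X'
X' → ε
L → ; ;
L → ;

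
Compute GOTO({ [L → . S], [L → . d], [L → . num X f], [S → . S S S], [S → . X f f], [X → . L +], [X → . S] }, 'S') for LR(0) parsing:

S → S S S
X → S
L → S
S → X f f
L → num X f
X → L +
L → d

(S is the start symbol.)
{ [L → . S], [L → . d], [L → . num X f], [L → S .], [S → . S S S], [S → . X f f], [S → S . S S], [X → . L +], [X → . S], [X → S .] }

GOTO(I, 'S') = CLOSURE({ [A → αX.β] : [A → α.Xβ] ∈ I, X = 'S' })

Items with dot before 'S', with the dot advanced:
  [L → . S] → [L → S .]
  [S → . S S S] → [S → S . S S]
  [X → . S] → [X → S .]
Closure of the advanced items:
  [S → S . S S] has the dot before S: add [S → . S S S], [S → . X f f]
  [S → . X f f] has the dot before X: add [X → . S], [X → . L +]
  [X → . L +] has the dot before L: add [L → . S], [L → . num X f], [L → . d]

GOTO = { [L → . S], [L → . d], [L → . num X f], [L → S .], [S → . S S S], [S → . X f f], [S → S . S S], [X → . L +], [X → . S], [X → S .] }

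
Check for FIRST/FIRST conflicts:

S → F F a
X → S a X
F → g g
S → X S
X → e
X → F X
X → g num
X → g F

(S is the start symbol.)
FIRST sets of the non-terminals at (or reachable through a nullable prefix from) the front of some alternative:
  FIRST(F) = { 'g' }
  FIRST(X) = { 'e', 'g' }
  FIRST(S) = { 'e', 'g' }

Productions for S:
  S → F F a: FIRST = { 'g' }
  S → X S: FIRST = { 'e', 'g' }
Productions for X:
  X → S a X: FIRST = { 'e', 'g' }
  X → e: FIRST = { 'e' }
  X → F X: FIRST = { 'g' }
  X → g num: FIRST = { 'g' }
  X → g F: FIRST = { 'g' }
F has only one production, so no FIRST/FIRST conflict is possible there.

Conflict for S: S → F F a and S → X S
  Overlap: { 'g' }
Conflict for X: X → S a X and X → e
  Overlap: { 'e' }
Conflict for X: X → S a X and X → F X
  Overlap: { 'g' }
Conflict for X: X → S a X and X → g num
  Overlap: { 'g' }
Conflict for X: X → S a X and X → g F
  Overlap: { 'g' }
Conflict for X: X → F X and X → g num
  Overlap: { 'g' }
Conflict for X: X → F X and X → g F
  Overlap: { 'g' }
Conflict for X: X → g num and X → g F
  Overlap: { 'g' }

Answer: Yes. S → F F a / S → X S on { 'g' }; X → S a X / X → e on { 'e' }; X → S a X / X → F X on { 'g' }; X → S a X / X → g num on { 'g' }; X → S a X / X → g F on { 'g' }; X → F X / X → g num on { 'g' }; X → F X / X → g F on { 'g' }; X → g num / X → g F on { 'g' }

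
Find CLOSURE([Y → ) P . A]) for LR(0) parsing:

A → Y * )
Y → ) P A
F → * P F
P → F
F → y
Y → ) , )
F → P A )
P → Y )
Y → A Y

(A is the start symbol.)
{ [A → . Y * )], [Y → ) P . A], [Y → . ) , )], [Y → . ) P A], [Y → . A Y] }

To compute CLOSURE, for each item [A → α.Bβ] where B is a non-terminal, add [B → .γ] for all productions B → γ; repeat for the newly added items until nothing changes.

Start with: [Y → ) P . A]
  [Y → ) P . A] has the dot before A: add [A → . Y * )]
  [A → . Y * )] has the dot before Y: add [Y → . ) P A], [Y → . ) , )], [Y → . A Y]
No further items can be added.

CLOSURE = { [A → . Y * )], [Y → ) P . A], [Y → . ) , )], [Y → . ) P A], [Y → . A Y] }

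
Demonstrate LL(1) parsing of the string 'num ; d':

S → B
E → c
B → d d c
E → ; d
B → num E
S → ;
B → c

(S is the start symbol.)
Stack is shown with the top on the left.

Stack    Input      Action
--------------------------
S $      num ; d $  output S → B
B $      num ; d $  output B → num E
num E $  num ; d $  match 'num'
E $      ; d $      output E → ; d
; d $    ; d $      match ';'
d $      d $        match 'd'
$        $          accept

The string is accepted.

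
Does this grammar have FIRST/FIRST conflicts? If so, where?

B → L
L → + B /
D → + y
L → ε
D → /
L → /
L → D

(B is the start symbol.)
Yes. L → '+' B '/' / L → D on { '+' }; L → '/' / L → D on { '/' }

FIRST sets of the non-terminals at (or reachable through a nullable prefix from) the front of some alternative:
  FIRST(D) = { '+', '/' }

Productions for L:
  L → + B /: FIRST = { '+' }
  L → ε: FIRST = { ε }
  L → /: FIRST = { '/' }
  L → D: FIRST = { '+', '/' }
Productions for D:
  D → + y: FIRST = { '+' }
  D → /: FIRST = { '/' }
B has only one production, so no FIRST/FIRST conflict is possible there.

Conflict for L: L → + B / and L → D
  Overlap: { '+' }
Conflict for L: L → / and L → D
  Overlap: { '/' }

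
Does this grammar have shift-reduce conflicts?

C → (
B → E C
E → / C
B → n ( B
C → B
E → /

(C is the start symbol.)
Yes — I2: [E → / .] vs [B → . n ( B]

A shift-reduce conflict occurs when an LR(0) state has both:
  - a complete (reduce) item [A → α .] (dot at the end), and
  - a shift item [B → β . c γ] (dot before a terminal).

Augment with C' → C and build the canonical LR(0) collection (I0 = CLOSURE({[C' → . C]}), then GOTO on every symbol after a dot until no new states appear). It has 11 states:
  I0: { [B → . E C], [B → . n ( B], [C → . (], [C → . B], [C' → . C], [E → . / C], [E → . /] }  — shift
  I1: { [C → ( .] }  — reduce
  I2: { [B → . E C], [B → . n ( B], [C → . (], [C → . B], [E → . / C], [E → . /], [E → / . C], [E → / .] }  — shift, reduce
  I3: { [C → B .] }  — reduce
  I4: { [C' → C .] }  — accept
  I5: { [B → . E C], [B → . n ( B], [B → E . C], [C → . (], [C → . B], [E → . / C], [E → . /] }  — shift
  I6: { [B → n . ( B] }  — shift
  I7: { [B → . E C], [B → . n ( B], [B → n ( . B], [E → . / C], [E → . /] }  — shift
  I8: { [B → n ( B .] }  — reduce
  I9: { [B → E C .] }  — reduce
  I10: { [E → / C .] }  — reduce

I2 contains reduce item [E → / .] and shift items [B → . n ( B], [C → . (], [E → . /], [E → . / C] — shift-reduce conflict.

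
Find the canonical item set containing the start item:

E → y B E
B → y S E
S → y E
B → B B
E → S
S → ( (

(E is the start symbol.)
First, augment the grammar with E' → E
I₀ = CLOSURE({ [E' → . E] }):
  [E' → . E] has the dot before E: add [E → . y B E], [E → . S]
  [E → . S] has the dot before S: add [S → . y E], [S → . ( (]
No further items can be added.

I₀ = { [E → . S], [E → . y B E], [E' → . E], [S → . ( (], [S → . y E] }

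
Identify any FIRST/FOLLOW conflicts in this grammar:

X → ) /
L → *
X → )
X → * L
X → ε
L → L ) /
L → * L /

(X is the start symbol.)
Nullable non-terminals: X.

X: nullable alternative(s) X → ε; FOLLOW(X) = { $ }
  X → ) /: FIRST \ {ε} = { ')' } — disjoint from FOLLOW(X)
  X → ): FIRST \ {ε} = { ')' } — disjoint from FOLLOW(X)
  X → * L: FIRST \ {ε} = { '*' } — disjoint from FOLLOW(X)
  X → ε: FIRST \ {ε} = { } — this is the only nullable alternative, skip

L has no nullable alternative, so no FIRST/FOLLOW check is needed there.

No FIRST/FOLLOW conflicts found.

Answer: No FIRST/FOLLOW conflicts.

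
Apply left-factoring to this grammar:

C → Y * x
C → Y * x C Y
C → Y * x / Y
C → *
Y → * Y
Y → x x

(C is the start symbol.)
Left-factoring transforms A → αβ₁ | αβ₂ into A → αA' and A' → β₁ | β₂
(α is the longest common prefix among the alternatives). Repeat until
no nonterminal has two alternatives with a common prefix.

Round 1: C has alternatives sharing prefix 'Y * x'. Introduce C': C → Y * x C'
  Add: C' → ε
  Add: C' → C Y
  Add: C' → / Y

No remaining common prefixes — done.

Resulting grammar:
C → Y * x C'
C' → ε
C' → C Y
C' → / Y
C → *
Y → * Y
Y → x x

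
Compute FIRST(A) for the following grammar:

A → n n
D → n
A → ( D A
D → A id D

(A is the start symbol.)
From A → n n:
  - n is a terminal: add 'n' and stop
From A → ( D A:
  - '(' is a terminal: add '(' and stop

Collecting: FIRST(A) = { '(', 'n' }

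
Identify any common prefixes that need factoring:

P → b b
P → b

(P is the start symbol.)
Left-factoring is needed when two productions for the same non-terminal
share a common prefix on the right-hand side.

Productions for P:
  P → b b
  P → b

Found common prefix 'b' in productions for P

Answer: Yes, P has productions with common prefix 'b'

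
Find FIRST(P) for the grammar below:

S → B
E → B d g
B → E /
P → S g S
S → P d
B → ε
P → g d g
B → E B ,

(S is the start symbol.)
{ 'd', 'g' }

To compute FIRST(P), examine every production with P on the left-hand side, reading each right-hand side left to right until a non-nullable symbol is reached.

FIRST sets of the other non-terminals involved (by the same procedure, iterated to a fixed point):
  FIRST(S) = { 'd', 'g', ε }

From P → S g S:
  - S is a non-terminal: add FIRST(S) \ {ε} = { 'd', 'g' }
    S is nullable, so continue to the next symbol
  - g is a terminal: add 'g' and stop
From P → g d g:
  - g is a terminal: add 'g' and stop

Collecting: FIRST(P) = { 'd', 'g' }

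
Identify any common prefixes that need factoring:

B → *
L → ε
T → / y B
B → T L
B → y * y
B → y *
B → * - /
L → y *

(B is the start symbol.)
Yes, B has productions with common prefix '*'; B has productions with common prefix 'y *'

Left-factoring is needed when two productions for the same non-terminal
share a common prefix on the right-hand side.

Productions for B:
  B → *
  B → T L
  B → y * y
  B → y *
  B → * - /
Productions for L:
  L → ε
  L → y *

Found common prefix '*' in productions for B
Found common prefix 'y *' in productions for B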